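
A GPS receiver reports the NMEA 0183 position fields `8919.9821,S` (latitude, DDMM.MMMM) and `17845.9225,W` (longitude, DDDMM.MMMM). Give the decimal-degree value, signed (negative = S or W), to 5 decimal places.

-89.33304, -178.76538

φ: degrees = first 2 digits = 89, minutes = 19.9821; 89 + 19.9821/60 = 89.333035
S ⇒ negate
Lon: degrees = first 3 digits = 178, minutes = 45.9225; 178 + 45.9225/60 = 178.765375
W ⇒ negate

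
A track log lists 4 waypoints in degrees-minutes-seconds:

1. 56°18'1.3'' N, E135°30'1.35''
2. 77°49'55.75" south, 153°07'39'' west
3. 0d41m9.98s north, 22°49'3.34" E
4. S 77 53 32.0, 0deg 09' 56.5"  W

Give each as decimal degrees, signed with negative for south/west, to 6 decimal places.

1. 56.300361, 135.500375
2. -77.832153, -153.127500
3. 0.686106, 22.817594
4. -77.892222, -0.165694

Point 1:
  Latitude: 18′ + 1.3″ = 18.02167′; 56 + 18.02167/60 = 56.3003611
  N → positive
  λ: 30′ + 1.35″ = 30.02250′; 135 + 30.02250/60 = 135.5003750
  E ⇒ keep positive
Point 2:
  Lat: 49′ + 55.75″ = 49.92917′; 77 + 49.92917/60 = 77.8321528
  hemisphere S, so the sign is −
  Longitude: 153° + 7/60 + 39/3600 = 153 + 0.116667 + 0.010833 = 153.1275000
  W → negative
Point 3:
  Latitude: 41′ + 9.98″ = 41.16633′; 0 + 41.16633/60 = 0.6861056
  N → positive
  Lon: 49′ + 3.34″ = 49.05567′; 22 + 49.05567/60 = 22.8175944
  E → positive
Point 4:
  Lat: 77 + 53/60 + 32/3600 = 77.8922222
  S ⇒ negate
  Longitude: 9′ + 56.5″ = 9.94167′; 0 + 9.94167/60 = 0.1656944
  hemisphere W, so the sign is −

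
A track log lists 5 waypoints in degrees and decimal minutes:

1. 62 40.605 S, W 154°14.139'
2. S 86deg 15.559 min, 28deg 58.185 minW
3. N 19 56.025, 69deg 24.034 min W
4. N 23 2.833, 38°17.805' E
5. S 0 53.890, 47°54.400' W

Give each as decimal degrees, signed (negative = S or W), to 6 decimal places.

Point 1:
  Lat: 40.605′ = 0.676750°; total 62.6767500
  S ⇒ negate
  λ: 154 + 14.139/60 = 154.2356500
  W → negative
Point 2:
  Latitude: 86 + 15.559/60 = 86.2593167
  S ⇒ negate
  Longitude: 58.185′ = 0.969750°; total 28.9697500
  W ⇒ negate
Point 3:
  Latitude: 56.025′ = 0.933750°; total 19.9337500
  N ⇒ keep positive
  Longitude: 69 + 24.034/60 = 69.4005667
  W → negative
Point 4:
  φ: 2.833′ = 0.047217°; total 23.0472167
  N → positive
  Longitude: 38 + 17.805/60 = 38.2967500
  E → positive
Point 5:
  Lat: 53.89′ = 0.898167°; total 0.8981667
  S → negative
  Lon: 54.4′ = 0.906667°; total 47.9066667
  W → negative

1. -62.676750, -154.235650
2. -86.259317, -28.969750
3. 19.933750, -69.400567
4. 23.047217, 38.296750
5. -0.898167, -47.906667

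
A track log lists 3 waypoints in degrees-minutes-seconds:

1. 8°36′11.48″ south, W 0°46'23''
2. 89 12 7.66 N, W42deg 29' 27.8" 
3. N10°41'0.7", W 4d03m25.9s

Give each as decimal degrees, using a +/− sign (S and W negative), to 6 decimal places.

1. -8.603189, -0.773056
2. 89.202128, -42.491056
3. 10.683528, -4.057194

Point 1:
  φ: 8° + 36/60 + 11.48/3600 = 8 + 0.600000 + 0.003189 = 8.6031889
  hemisphere S, so the sign is −
  Longitude: 0° + 46/60 + 23/3600 = 0 + 0.766667 + 0.006389 = 0.7730556
  hemisphere W, so the sign is −
Point 2:
  Lat: 12′ + 7.66″ = 12.12767′; 89 + 12.12767/60 = 89.2021278
  N → positive
  Longitude: 42° + 29/60 + 27.8/3600 = 42 + 0.483333 + 0.007722 = 42.4910556
  W ⇒ negate
Point 3:
  Latitude: 10° + 41/60 + 0.7/3600 = 10 + 0.683333 + 0.000194 = 10.6835278
  N → positive
  Longitude: 3′ + 25.9″ = 3.43167′; 4 + 3.43167/60 = 4.0571944
  W ⇒ negate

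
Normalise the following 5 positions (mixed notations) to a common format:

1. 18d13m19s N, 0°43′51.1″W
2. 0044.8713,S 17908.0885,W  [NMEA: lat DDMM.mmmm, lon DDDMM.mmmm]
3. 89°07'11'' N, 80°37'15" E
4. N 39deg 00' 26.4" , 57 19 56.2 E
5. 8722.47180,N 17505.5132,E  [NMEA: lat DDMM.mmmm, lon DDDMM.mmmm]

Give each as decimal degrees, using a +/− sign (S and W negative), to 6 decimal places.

1. 18.221944, -0.730861
2. -0.747855, -179.134808
3. 89.119722, 80.620833
4. 39.007333, 57.332278
5. 87.374530, 175.091887

Point 1:
  φ: 18° + 13/60 + 19/3600 = 18 + 0.216667 + 0.005278 = 18.2219444
  N → positive
  λ: 43′ + 51.1″ = 43.85167′; 0 + 43.85167/60 = 0.7308611
  W → negative
Point 2:
  Latitude: split at 2 digits → 00° and 44.8713′; 0 + 44.8713/60 = 0.7478550
  hemisphere S, so the sign is −
  Longitude: split at 3 digits → 179° and 8.0885′; 179 + 8.0885/60 = 179.1348083
  W ⇒ negate
Point 3:
  Lat: 7′ + 11″ = 7.18333′; 89 + 7.18333/60 = 89.1197222
  N → positive
  Longitude: 37′ + 15″ = 37.25000′; 80 + 37.25000/60 = 80.6208333
  E ⇒ keep positive
Point 4:
  φ: 39 + 0/60 + 26.4/3600 = 39.0073333
  N ⇒ keep positive
  λ: 57° + 19/60 + 56.2/3600 = 57 + 0.316667 + 0.015611 = 57.3322778
  E ⇒ keep positive
Point 5:
  Latitude: split at 2 digits → 87° and 22.4718′; 87 + 22.4718/60 = 87.3745300
  N ⇒ keep positive
  Longitude: degrees = first 3 digits = 175, minutes = 5.5132; 175 + 5.5132/60 = 175.0918867
  E → positive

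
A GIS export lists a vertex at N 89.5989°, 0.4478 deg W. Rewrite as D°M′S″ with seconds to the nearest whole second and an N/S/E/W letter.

89°35′56″ N, 0°26′52″ W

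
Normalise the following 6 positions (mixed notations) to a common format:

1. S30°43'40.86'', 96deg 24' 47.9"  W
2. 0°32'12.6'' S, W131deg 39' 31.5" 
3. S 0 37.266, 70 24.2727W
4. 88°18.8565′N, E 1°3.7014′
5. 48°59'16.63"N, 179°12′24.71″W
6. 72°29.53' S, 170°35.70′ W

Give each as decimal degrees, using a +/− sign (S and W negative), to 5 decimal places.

1. -30.72802, -96.41331
2. -0.53683, -131.65875
3. -0.62110, -70.40455
4. 88.31428, 1.06169
5. 48.98795, -179.20686
6. -72.49217, -170.59500

Point 1:
  φ: 30° + 43/60 + 40.86/3600 = 30 + 0.716667 + 0.011350 = 30.728017
  S ⇒ negate
  Longitude: 24′ + 47.9″ = 24.79833′; 96 + 24.79833/60 = 96.413306
  hemisphere W, so the sign is −
Point 2:
  Lat: 0 + 32/60 + 12.6/3600 = 0.536833
  hemisphere S, so the sign is −
  Lon: 131 + 39/60 + 31.5/3600 = 131.658750
  W ⇒ negate
Point 3:
  Lat: 37.266′ = 0.621100°; total 0.621100
  S ⇒ negate
  λ: 24.2727′ = 0.404545°; total 70.404545
  hemisphere W, so the sign is −
Point 4:
  φ: 18.8565′ = 0.314275°; total 88.314275
  N ⇒ keep positive
  Lon: 3.7014′ = 0.061690°; total 1.061690
  E → positive
Point 5:
  φ: 48 + 59/60 + 16.63/3600 = 48.987953
  N → positive
  Longitude: 179° + 12/60 + 24.71/3600 = 179 + 0.200000 + 0.006864 = 179.206864
  W ⇒ negate
Point 6:
  Latitude: 72 + 29.53/60 = 72.492167
  hemisphere S, so the sign is −
  Longitude: 170 + 35.7/60 = 170.595000
  hemisphere W, so the sign is −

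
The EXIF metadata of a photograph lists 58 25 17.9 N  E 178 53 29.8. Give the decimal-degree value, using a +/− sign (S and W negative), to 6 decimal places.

58.421639, 178.891611

Lat: 25′ + 17.9″ = 25.29833′; 58 + 25.29833/60 = 58.4216389
N → positive
λ: 178° + 53/60 + 29.8/3600 = 178 + 0.883333 + 0.008278 = 178.8916111
E ⇒ keep positive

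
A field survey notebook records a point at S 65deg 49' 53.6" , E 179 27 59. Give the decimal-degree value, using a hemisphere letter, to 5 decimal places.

65.83156° S, 179.46639° E

Lat: 49′ + 53.6″ = 49.89333′; 65 + 49.89333/60 = 65.831556
Longitude: 27′ + 59″ = 27.98333′; 179 + 27.98333/60 = 179.466389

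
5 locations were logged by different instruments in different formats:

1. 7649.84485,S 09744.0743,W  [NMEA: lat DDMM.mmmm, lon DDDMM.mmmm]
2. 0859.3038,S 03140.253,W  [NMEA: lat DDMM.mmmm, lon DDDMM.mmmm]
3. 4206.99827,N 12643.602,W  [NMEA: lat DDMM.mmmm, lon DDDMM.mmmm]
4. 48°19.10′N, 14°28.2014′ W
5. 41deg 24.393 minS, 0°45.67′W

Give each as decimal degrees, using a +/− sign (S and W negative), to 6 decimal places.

Point 1:
  φ: degrees = first 2 digits = 76, minutes = 49.84485; 76 + 49.84485/60 = 76.8307475
  S ⇒ negate
  Longitude: degrees = first 3 digits = 97, minutes = 44.0743; 97 + 44.0743/60 = 97.7345717
  hemisphere W, so the sign is −
Point 2:
  φ: degrees = first 2 digits = 8, minutes = 59.3038; 8 + 59.3038/60 = 8.9883967
  S ⇒ negate
  λ: split at 3 digits → 031° and 40.253′; 31 + 40.253/60 = 31.6708833
  hemisphere W, so the sign is −
Point 3:
  Latitude: split at 2 digits → 42° and 6.99827′; 42 + 6.99827/60 = 42.1166378
  N ⇒ keep positive
  Longitude: degrees = first 3 digits = 126, minutes = 43.602; 126 + 43.602/60 = 126.7267000
  hemisphere W, so the sign is −
Point 4:
  Lat: 48 + 19.1/60 = 48.3183333
  N ⇒ keep positive
  Lon: 28.2014′ = 0.470023°; total 14.4700233
  hemisphere W, so the sign is −
Point 5:
  Lat: 24.393′ = 0.406550°; total 41.4065500
  hemisphere S, so the sign is −
  λ: 45.67′ = 0.761167°; total 0.7611667
  W → negative

1. -76.830748, -97.734572
2. -8.988397, -31.670883
3. 42.116638, -126.726700
4. 48.318333, -14.470023
5. -41.406550, -0.761167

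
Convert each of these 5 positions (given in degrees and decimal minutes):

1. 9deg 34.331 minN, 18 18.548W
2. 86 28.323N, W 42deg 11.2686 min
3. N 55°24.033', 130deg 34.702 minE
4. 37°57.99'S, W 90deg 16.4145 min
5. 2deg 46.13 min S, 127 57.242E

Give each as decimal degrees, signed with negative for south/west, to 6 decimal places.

1. 9.572183, -18.309133
2. 86.472050, -42.187810
3. 55.400550, 130.578367
4. -37.966500, -90.273575
5. -2.768833, 127.954033

Point 1:
  Latitude: 34.331′ = 0.572183°; total 9.5721833
  N ⇒ keep positive
  Lon: 18.548′ = 0.309133°; total 18.3091333
  W → negative
Point 2:
  φ: 28.323′ = 0.472050°; total 86.4720500
  N → positive
  Longitude: 11.2686′ = 0.187810°; total 42.1878100
  hemisphere W, so the sign is −
Point 3:
  φ: 55 + 24.033/60 = 55.4005500
  N ⇒ keep positive
  Lon: 130 + 34.702/60 = 130.5783667
  E → positive
Point 4:
  Lat: 57.99′ = 0.966500°; total 37.9665000
  S → negative
  Lon: 90 + 16.4145/60 = 90.2735750
  hemisphere W, so the sign is −
Point 5:
  φ: 46.13′ = 0.768833°; total 2.7688333
  S → negative
  Longitude: 127 + 57.242/60 = 127.9540333
  E → positive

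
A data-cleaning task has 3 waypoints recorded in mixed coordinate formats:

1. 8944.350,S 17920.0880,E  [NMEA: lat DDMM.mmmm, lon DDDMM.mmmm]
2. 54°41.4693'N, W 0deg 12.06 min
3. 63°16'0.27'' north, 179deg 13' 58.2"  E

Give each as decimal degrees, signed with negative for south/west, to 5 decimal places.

Point 1:
  Lat: split at 2 digits → 89° and 44.35′; 89 + 44.35/60 = 89.739167
  hemisphere S, so the sign is −
  λ: split at 3 digits → 179° and 20.088′; 179 + 20.088/60 = 179.334800
  E ⇒ keep positive
Point 2:
  Latitude: 54 + 41.4693/60 = 54.691155
  N ⇒ keep positive
  Lon: 12.06′ = 0.201000°; total 0.201000
  hemisphere W, so the sign is −
Point 3:
  Latitude: 63° + 16/60 + 0.27/3600 = 63 + 0.266667 + 0.000075 = 63.266742
  N → positive
  Longitude: 179° + 13/60 + 58.2/3600 = 179 + 0.216667 + 0.016167 = 179.232833
  E ⇒ keep positive

1. -89.73917, 179.33480
2. 54.69116, -0.20100
3. 63.26674, 179.23283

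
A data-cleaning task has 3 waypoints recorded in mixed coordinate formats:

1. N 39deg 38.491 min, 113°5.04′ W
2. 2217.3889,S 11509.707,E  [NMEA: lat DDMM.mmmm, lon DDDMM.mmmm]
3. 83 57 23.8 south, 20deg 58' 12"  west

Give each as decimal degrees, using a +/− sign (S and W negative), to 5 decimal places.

Point 1:
  Latitude: 38.491′ = 0.641517°; total 39.641517
  N ⇒ keep positive
  λ: 113 + 5.04/60 = 113.084000
  hemisphere W, so the sign is −
Point 2:
  φ: split at 2 digits → 22° and 17.3889′; 22 + 17.3889/60 = 22.289815
  S ⇒ negate
  λ: degrees = first 3 digits = 115, minutes = 9.707; 115 + 9.707/60 = 115.161783
  E → positive
Point 3:
  Latitude: 57′ + 23.8″ = 57.39667′; 83 + 57.39667/60 = 83.956611
  S ⇒ negate
  λ: 20° + 58/60 + 12/3600 = 20 + 0.966667 + 0.003333 = 20.970000
  W ⇒ negate

1. 39.64152, -113.08400
2. -22.28982, 115.16178
3. -83.95661, -20.97000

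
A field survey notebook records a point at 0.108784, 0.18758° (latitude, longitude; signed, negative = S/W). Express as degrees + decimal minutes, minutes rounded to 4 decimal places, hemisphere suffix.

0° 6.5270′ N, 0° 11.2548′ E

φ: minutes = (0.108784 − 0) × 60 = 6.527040
Longitude: minutes = (0.187580 − 0) × 60 = 11.254800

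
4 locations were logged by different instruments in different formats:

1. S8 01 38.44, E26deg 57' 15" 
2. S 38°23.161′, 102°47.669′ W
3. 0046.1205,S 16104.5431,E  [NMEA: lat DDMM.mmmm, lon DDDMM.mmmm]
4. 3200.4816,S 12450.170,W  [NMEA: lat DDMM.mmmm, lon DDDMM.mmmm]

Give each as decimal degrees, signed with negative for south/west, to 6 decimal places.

1. -8.027344, 26.954167
2. -38.386017, -102.794483
3. -0.768675, 161.075718
4. -32.008027, -124.836167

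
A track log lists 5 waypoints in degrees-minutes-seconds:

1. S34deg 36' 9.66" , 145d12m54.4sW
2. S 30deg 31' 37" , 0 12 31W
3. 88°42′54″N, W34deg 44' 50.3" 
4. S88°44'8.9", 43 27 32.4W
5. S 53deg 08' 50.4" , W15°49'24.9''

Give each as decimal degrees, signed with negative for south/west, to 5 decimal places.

1. -34.60268, -145.21511
2. -30.52694, -0.20861
3. 88.71500, -34.74731
4. -88.73581, -43.45900
5. -53.14733, -15.82358

Point 1:
  Latitude: 34 + 36/60 + 9.66/3600 = 34.602683
  S → negative
  λ: 12′ + 54.4″ = 12.90667′; 145 + 12.90667/60 = 145.215111
  W ⇒ negate
Point 2:
  Latitude: 30° + 31/60 + 37/3600 = 30 + 0.516667 + 0.010278 = 30.526944
  hemisphere S, so the sign is −
  λ: 0° + 12/60 + 31/3600 = 0 + 0.200000 + 0.008611 = 0.208611
  W → negative
Point 3:
  Lat: 42′ + 54″ = 42.90000′; 88 + 42.90000/60 = 88.715000
  N → positive
  Lon: 44′ + 50.3″ = 44.83833′; 34 + 44.83833/60 = 34.747306
  hemisphere W, so the sign is −
Point 4:
  φ: 88 + 44/60 + 8.9/3600 = 88.735806
  S → negative
  Longitude: 27′ + 32.4″ = 27.54000′; 43 + 27.54000/60 = 43.459000
  hemisphere W, so the sign is −
Point 5:
  Lat: 53° + 8/60 + 50.4/3600 = 53 + 0.133333 + 0.014000 = 53.147333
  hemisphere S, so the sign is −
  Longitude: 15 + 49/60 + 24.9/3600 = 15.823583
  W ⇒ negate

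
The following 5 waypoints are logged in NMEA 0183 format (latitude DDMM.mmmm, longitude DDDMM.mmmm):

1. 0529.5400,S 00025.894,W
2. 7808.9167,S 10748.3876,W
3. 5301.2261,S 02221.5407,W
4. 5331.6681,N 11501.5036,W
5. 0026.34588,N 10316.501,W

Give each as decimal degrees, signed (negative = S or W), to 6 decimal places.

1. -5.492333, -0.431567
2. -78.148612, -107.806460
3. -53.020435, -22.359012
4. 53.527802, -115.025060
5. 0.439098, -103.275017

Point 1:
  φ: degrees = first 2 digits = 5, minutes = 29.54; 5 + 29.54/60 = 5.4923333
  hemisphere S, so the sign is −
  Lon: degrees = first 3 digits = 0, minutes = 25.894; 0 + 25.894/60 = 0.4315667
  W ⇒ negate
Point 2:
  Latitude: degrees = first 2 digits = 78, minutes = 8.9167; 78 + 8.9167/60 = 78.1486117
  S → negative
  Lon: degrees = first 3 digits = 107, minutes = 48.3876; 107 + 48.3876/60 = 107.8064600
  hemisphere W, so the sign is −
Point 3:
  φ: split at 2 digits → 53° and 1.2261′; 53 + 1.2261/60 = 53.0204350
  S ⇒ negate
  λ: degrees = first 3 digits = 22, minutes = 21.5407; 22 + 21.5407/60 = 22.3590117
  W ⇒ negate
Point 4:
  Latitude: split at 2 digits → 53° and 31.6681′; 53 + 31.6681/60 = 53.5278017
  N ⇒ keep positive
  Longitude: degrees = first 3 digits = 115, minutes = 1.5036; 115 + 1.5036/60 = 115.0250600
  hemisphere W, so the sign is −
Point 5:
  Latitude: degrees = first 2 digits = 0, minutes = 26.34588; 0 + 26.34588/60 = 0.4390980
  N ⇒ keep positive
  Lon: degrees = first 3 digits = 103, minutes = 16.501; 103 + 16.501/60 = 103.2750167
  W ⇒ negate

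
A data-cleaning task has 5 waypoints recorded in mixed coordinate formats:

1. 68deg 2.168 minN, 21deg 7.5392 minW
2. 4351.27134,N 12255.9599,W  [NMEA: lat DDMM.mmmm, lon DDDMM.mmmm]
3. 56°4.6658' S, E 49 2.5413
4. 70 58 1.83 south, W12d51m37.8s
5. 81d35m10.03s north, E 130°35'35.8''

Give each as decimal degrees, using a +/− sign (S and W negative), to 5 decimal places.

1. 68.03613, -21.12565
2. 43.85452, -122.93267
3. -56.07776, 49.04236
4. -70.96718, -12.86050
5. 81.58612, 130.59328

Point 1:
  Latitude: 2.168′ = 0.036133°; total 68.036133
  N → positive
  Lon: 21 + 7.5392/60 = 21.125653
  W → negative
Point 2:
  φ: split at 2 digits → 43° and 51.27134′; 43 + 51.27134/60 = 43.854522
  N ⇒ keep positive
  Longitude: split at 3 digits → 122° and 55.9599′; 122 + 55.9599/60 = 122.932665
  W ⇒ negate
Point 3:
  Lat: 4.6658′ = 0.077763°; total 56.077763
  S → negative
  λ: 49 + 2.5413/60 = 49.042355
  E → positive
Point 4:
  φ: 70° + 58/60 + 1.83/3600 = 70 + 0.966667 + 0.000508 = 70.967175
  S → negative
  Longitude: 51′ + 37.8″ = 51.63000′; 12 + 51.63000/60 = 12.860500
  hemisphere W, so the sign is −
Point 5:
  Lat: 35′ + 10.03″ = 35.16717′; 81 + 35.16717/60 = 81.586119
  N → positive
  Lon: 130 + 35/60 + 35.8/3600 = 130.593278
  E ⇒ keep positive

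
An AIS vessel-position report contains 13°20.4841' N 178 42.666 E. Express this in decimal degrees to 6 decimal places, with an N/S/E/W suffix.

Latitude: 13 + 20.4841/60 = 13.3414017
Longitude: 42.666′ = 0.711100°; total 178.7111000

13.341402° N, 178.711100° E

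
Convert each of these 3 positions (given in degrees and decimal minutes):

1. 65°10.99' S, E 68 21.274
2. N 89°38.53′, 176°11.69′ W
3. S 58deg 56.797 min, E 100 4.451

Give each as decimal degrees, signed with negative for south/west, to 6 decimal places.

Point 1:
  Latitude: 10.99′ = 0.183167°; total 65.1831667
  hemisphere S, so the sign is −
  Lon: 21.274′ = 0.354567°; total 68.3545667
  E ⇒ keep positive
Point 2:
  Lat: 89 + 38.53/60 = 89.6421667
  N ⇒ keep positive
  Longitude: 11.69′ = 0.194833°; total 176.1948333
  hemisphere W, so the sign is −
Point 3:
  φ: 56.797′ = 0.946617°; total 58.9466167
  S ⇒ negate
  Lon: 4.451′ = 0.074183°; total 100.0741833
  E → positive

1. -65.183167, 68.354567
2. 89.642167, -176.194833
3. -58.946617, 100.074183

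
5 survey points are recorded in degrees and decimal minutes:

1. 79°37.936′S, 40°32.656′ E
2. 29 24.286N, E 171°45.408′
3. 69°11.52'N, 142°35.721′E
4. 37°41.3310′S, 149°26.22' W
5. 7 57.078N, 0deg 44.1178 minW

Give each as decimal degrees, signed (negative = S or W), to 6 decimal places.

Point 1:
  φ: 79 + 37.936/60 = 79.6322667
  hemisphere S, so the sign is −
  Longitude: 40 + 32.656/60 = 40.5442667
  E → positive
Point 2:
  φ: 24.286′ = 0.404767°; total 29.4047667
  N → positive
  Longitude: 45.408′ = 0.756800°; total 171.7568000
  E → positive
Point 3:
  φ: 69 + 11.52/60 = 69.1920000
  N → positive
  λ: 35.721′ = 0.595350°; total 142.5953500
  E → positive
Point 4:
  Latitude: 37 + 41.331/60 = 37.6888500
  hemisphere S, so the sign is −
  Lon: 149 + 26.22/60 = 149.4370000
  hemisphere W, so the sign is −
Point 5:
  Latitude: 7 + 57.078/60 = 7.9513000
  N → positive
  Lon: 44.1178′ = 0.735297°; total 0.7352967
  W → negative

1. -79.632267, 40.544267
2. 29.404767, 171.756800
3. 69.192000, 142.595350
4. -37.688850, -149.437000
5. 7.951300, -0.735297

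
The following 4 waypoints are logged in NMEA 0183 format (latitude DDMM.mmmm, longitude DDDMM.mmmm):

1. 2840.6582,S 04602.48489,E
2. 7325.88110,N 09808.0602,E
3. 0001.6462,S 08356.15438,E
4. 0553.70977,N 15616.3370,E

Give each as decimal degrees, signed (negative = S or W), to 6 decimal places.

1. -28.677637, 46.041415
2. 73.431352, 98.134337
3. -0.027437, 83.935906
4. 5.895163, 156.272283

Point 1:
  φ: degrees = first 2 digits = 28, minutes = 40.6582; 28 + 40.6582/60 = 28.6776367
  S → negative
  λ: degrees = first 3 digits = 46, minutes = 2.48489; 46 + 2.48489/60 = 46.0414148
  E → positive
Point 2:
  φ: degrees = first 2 digits = 73, minutes = 25.8811; 73 + 25.8811/60 = 73.4313517
  N → positive
  Lon: split at 3 digits → 098° and 8.0602′; 98 + 8.0602/60 = 98.1343367
  E ⇒ keep positive
Point 3:
  Latitude: split at 2 digits → 00° and 1.6462′; 0 + 1.6462/60 = 0.0274367
  S → negative
  Longitude: degrees = first 3 digits = 83, minutes = 56.15438; 83 + 56.15438/60 = 83.9359063
  E → positive
Point 4:
  Latitude: split at 2 digits → 05° and 53.70977′; 5 + 53.70977/60 = 5.8951628
  N ⇒ keep positive
  Longitude: degrees = first 3 digits = 156, minutes = 16.337; 156 + 16.337/60 = 156.2722833
  E ⇒ keep positive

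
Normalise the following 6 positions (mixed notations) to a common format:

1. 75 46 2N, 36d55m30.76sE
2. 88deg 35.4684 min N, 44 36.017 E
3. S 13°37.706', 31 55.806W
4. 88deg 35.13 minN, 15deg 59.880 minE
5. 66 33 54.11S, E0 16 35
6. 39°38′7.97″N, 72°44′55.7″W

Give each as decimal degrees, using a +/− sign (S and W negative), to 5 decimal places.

1. 75.76722, 36.92521
2. 88.59114, 44.60028
3. -13.62843, -31.93010
4. 88.58550, 15.99800
5. -66.56503, 0.27639
6. 39.63555, -72.74881

Point 1:
  Latitude: 75 + 46/60 + 2/3600 = 75.767222
  N → positive
  Lon: 36 + 55/60 + 30.76/3600 = 36.925211
  E → positive
Point 2:
  Latitude: 88 + 35.4684/60 = 88.591140
  N → positive
  Longitude: 36.017′ = 0.600283°; total 44.600283
  E ⇒ keep positive
Point 3:
  Lat: 37.706′ = 0.628433°; total 13.628433
  S ⇒ negate
  Longitude: 31 + 55.806/60 = 31.930100
  hemisphere W, so the sign is −
Point 4:
  Lat: 88 + 35.13/60 = 88.585500
  N → positive
  Longitude: 59.88′ = 0.998000°; total 15.998000
  E ⇒ keep positive
Point 5:
  Latitude: 66 + 33/60 + 54.11/3600 = 66.565031
  S ⇒ negate
  Longitude: 0° + 16/60 + 35/3600 = 0 + 0.266667 + 0.009722 = 0.276389
  E ⇒ keep positive
Point 6:
  Latitude: 39° + 38/60 + 7.97/3600 = 39 + 0.633333 + 0.002214 = 39.635547
  N ⇒ keep positive
  λ: 44′ + 55.7″ = 44.92833′; 72 + 44.92833/60 = 72.748806
  W ⇒ negate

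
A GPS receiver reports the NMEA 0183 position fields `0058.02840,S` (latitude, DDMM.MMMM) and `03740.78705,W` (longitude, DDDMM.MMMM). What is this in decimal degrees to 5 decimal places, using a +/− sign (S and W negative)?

Latitude: degrees = first 2 digits = 0, minutes = 58.0284; 0 + 58.0284/60 = 0.967140
S ⇒ negate
λ: degrees = first 3 digits = 37, minutes = 40.78705; 37 + 40.78705/60 = 37.679784
W → negative

-0.96714, -37.67978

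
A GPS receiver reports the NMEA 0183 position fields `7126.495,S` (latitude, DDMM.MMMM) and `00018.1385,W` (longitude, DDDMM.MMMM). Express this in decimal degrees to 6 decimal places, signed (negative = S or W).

-71.441583, -0.302308

Lat: split at 2 digits → 71° and 26.495′; 71 + 26.495/60 = 71.4415833
S → negative
λ: split at 3 digits → 000° and 18.1385′; 0 + 18.1385/60 = 0.3023083
W → negative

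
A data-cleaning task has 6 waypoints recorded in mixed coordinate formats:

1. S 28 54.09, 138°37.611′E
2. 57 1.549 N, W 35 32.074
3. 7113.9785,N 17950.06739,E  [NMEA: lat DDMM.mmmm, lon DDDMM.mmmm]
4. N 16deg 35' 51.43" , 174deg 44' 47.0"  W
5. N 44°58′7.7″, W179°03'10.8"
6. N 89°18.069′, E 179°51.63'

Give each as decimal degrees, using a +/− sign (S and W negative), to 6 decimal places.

Point 1:
  Latitude: 28 + 54.09/60 = 28.9015000
  S ⇒ negate
  Longitude: 37.611′ = 0.626850°; total 138.6268500
  E ⇒ keep positive
Point 2:
  Latitude: 1.549′ = 0.025817°; total 57.0258167
  N ⇒ keep positive
  Lon: 32.074′ = 0.534567°; total 35.5345667
  W → negative
Point 3:
  Lat: split at 2 digits → 71° and 13.9785′; 71 + 13.9785/60 = 71.2329750
  N ⇒ keep positive
  Longitude: degrees = first 3 digits = 179, minutes = 50.06739; 179 + 50.06739/60 = 179.8344565
  E → positive
Point 4:
  Latitude: 16° + 35/60 + 51.43/3600 = 16 + 0.583333 + 0.014286 = 16.5976194
  N ⇒ keep positive
  Lon: 174° + 44/60 + 47/3600 = 174 + 0.733333 + 0.013056 = 174.7463889
  W → negative
Point 5:
  Latitude: 44 + 58/60 + 7.7/3600 = 44.9688056
  N → positive
  λ: 179° + 3/60 + 10.8/3600 = 179 + 0.050000 + 0.003000 = 179.0530000
  hemisphere W, so the sign is −
Point 6:
  Lat: 89 + 18.069/60 = 89.3011500
  N ⇒ keep positive
  Lon: 51.63′ = 0.860500°; total 179.8605000
  E ⇒ keep positive

1. -28.901500, 138.626850
2. 57.025817, -35.534567
3. 71.232975, 179.834457
4. 16.597619, -174.746389
5. 44.968806, -179.053000
6. 89.301150, 179.860500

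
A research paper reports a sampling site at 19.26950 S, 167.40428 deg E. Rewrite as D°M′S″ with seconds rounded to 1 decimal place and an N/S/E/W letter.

φ: whole degrees 19; 16.17000′ → 16′ and 10.200″
λ: whole degrees 167; 24.25680′ → 24′ and 15.408″

19°16′10.2″ S, 167°24′15.4″ E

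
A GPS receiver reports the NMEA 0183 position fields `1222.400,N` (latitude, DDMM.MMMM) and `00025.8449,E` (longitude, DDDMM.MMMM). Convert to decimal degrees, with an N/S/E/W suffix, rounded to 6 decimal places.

12.373333° N, 0.430748° E

Lat: split at 2 digits → 12° and 22.4′; 12 + 22.4/60 = 12.3733333
Longitude: split at 3 digits → 000° and 25.8449′; 0 + 25.8449/60 = 0.4307483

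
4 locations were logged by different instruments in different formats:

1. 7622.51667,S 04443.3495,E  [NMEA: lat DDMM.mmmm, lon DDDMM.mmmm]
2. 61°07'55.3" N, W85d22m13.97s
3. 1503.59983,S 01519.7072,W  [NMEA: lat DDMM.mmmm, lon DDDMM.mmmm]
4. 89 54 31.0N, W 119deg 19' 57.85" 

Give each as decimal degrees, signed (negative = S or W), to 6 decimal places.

Point 1:
  φ: split at 2 digits → 76° and 22.51667′; 76 + 22.51667/60 = 76.3752778
  S ⇒ negate
  Longitude: degrees = first 3 digits = 44, minutes = 43.3495; 44 + 43.3495/60 = 44.7224917
  E → positive
Point 2:
  Latitude: 7′ + 55.3″ = 7.92167′; 61 + 7.92167/60 = 61.1320278
  N → positive
  Lon: 85° + 22/60 + 13.97/3600 = 85 + 0.366667 + 0.003881 = 85.3705472
  W ⇒ negate
Point 3:
  Latitude: split at 2 digits → 15° and 3.59983′; 15 + 3.59983/60 = 15.0599972
  S → negative
  Longitude: degrees = first 3 digits = 15, minutes = 19.7072; 15 + 19.7072/60 = 15.3284533
  hemisphere W, so the sign is −
Point 4:
  φ: 89 + 54/60 + 31/3600 = 89.9086111
  N → positive
  Lon: 119° + 19/60 + 57.85/3600 = 119 + 0.316667 + 0.016069 = 119.3327361
  W ⇒ negate

1. -76.375278, 44.722492
2. 61.132028, -85.370547
3. -15.059997, -15.328453
4. 89.908611, -119.332736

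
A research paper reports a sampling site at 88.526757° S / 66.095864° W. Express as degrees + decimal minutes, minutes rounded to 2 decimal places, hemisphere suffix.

88° 31.61′ S, 66° 5.75′ W

φ: 88° + 0.526757 × 60 = 88° 31.6054′
Lon: minutes = (66.095864 − 66) × 60 = 5.7518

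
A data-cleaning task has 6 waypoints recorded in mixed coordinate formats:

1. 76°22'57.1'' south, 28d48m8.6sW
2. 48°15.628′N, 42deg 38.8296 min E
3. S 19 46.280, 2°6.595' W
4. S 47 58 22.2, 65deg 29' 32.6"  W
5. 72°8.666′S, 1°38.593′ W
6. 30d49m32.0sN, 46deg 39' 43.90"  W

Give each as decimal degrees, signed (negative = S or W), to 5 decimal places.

Point 1:
  φ: 22′ + 57.1″ = 22.95167′; 76 + 22.95167/60 = 76.382528
  S → negative
  Longitude: 28° + 48/60 + 8.6/3600 = 28 + 0.800000 + 0.002389 = 28.802389
  W → negative
Point 2:
  Lat: 15.628′ = 0.260467°; total 48.260467
  N ⇒ keep positive
  λ: 38.8296′ = 0.647160°; total 42.647160
  E → positive
Point 3:
  Lat: 19 + 46.28/60 = 19.771333
  S ⇒ negate
  λ: 6.595′ = 0.109917°; total 2.109917
  W ⇒ negate
Point 4:
  φ: 47° + 58/60 + 22.2/3600 = 47 + 0.966667 + 0.006167 = 47.972833
  S ⇒ negate
  λ: 29′ + 32.6″ = 29.54333′; 65 + 29.54333/60 = 65.492389
  hemisphere W, so the sign is −
Point 5:
  Latitude: 8.666′ = 0.144433°; total 72.144433
  S ⇒ negate
  λ: 38.593′ = 0.643217°; total 1.643217
  W ⇒ negate
Point 6:
  Lat: 30° + 49/60 + 32/3600 = 30 + 0.816667 + 0.008889 = 30.825556
  N → positive
  λ: 46 + 39/60 + 43.9/3600 = 46.662194
  hemisphere W, so the sign is −

1. -76.38253, -28.80239
2. 48.26047, 42.64716
3. -19.77133, -2.10992
4. -47.97283, -65.49239
5. -72.14443, -1.64322
6. 30.82556, -46.66219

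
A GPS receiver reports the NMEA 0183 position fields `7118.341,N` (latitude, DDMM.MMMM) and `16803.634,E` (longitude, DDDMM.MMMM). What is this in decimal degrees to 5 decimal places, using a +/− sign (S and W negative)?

Latitude: degrees = first 2 digits = 71, minutes = 18.341; 71 + 18.341/60 = 71.305683
N ⇒ keep positive
Longitude: split at 3 digits → 168° and 3.634′; 168 + 3.634/60 = 168.060567
E ⇒ keep positive

71.30568, 168.06057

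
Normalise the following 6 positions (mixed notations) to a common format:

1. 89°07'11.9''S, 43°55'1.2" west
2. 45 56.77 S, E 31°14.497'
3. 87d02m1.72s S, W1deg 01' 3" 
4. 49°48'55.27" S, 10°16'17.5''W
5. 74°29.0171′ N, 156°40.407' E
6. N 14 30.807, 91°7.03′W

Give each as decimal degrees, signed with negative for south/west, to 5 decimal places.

1. -89.11997, -43.91700
2. -45.94617, 31.24162
3. -87.03381, -1.01750
4. -49.81535, -10.27153
5. 74.48362, 156.67345
6. 14.51345, -91.11717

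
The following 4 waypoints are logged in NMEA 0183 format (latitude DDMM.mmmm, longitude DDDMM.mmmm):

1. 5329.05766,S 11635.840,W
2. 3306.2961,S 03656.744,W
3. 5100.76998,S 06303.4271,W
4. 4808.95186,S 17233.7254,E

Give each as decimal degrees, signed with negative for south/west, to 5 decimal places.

1. -53.48429, -116.59733
2. -33.10494, -36.94573
3. -51.01283, -63.05712
4. -48.14920, 172.56209

Point 1:
  Lat: split at 2 digits → 53° and 29.05766′; 53 + 29.05766/60 = 53.484294
  S ⇒ negate
  Lon: degrees = first 3 digits = 116, minutes = 35.84; 116 + 35.84/60 = 116.597333
  W ⇒ negate
Point 2:
  Lat: split at 2 digits → 33° and 6.2961′; 33 + 6.2961/60 = 33.104935
  hemisphere S, so the sign is −
  Lon: split at 3 digits → 036° and 56.744′; 36 + 56.744/60 = 36.945733
  W → negative
Point 3:
  Lat: degrees = first 2 digits = 51, minutes = 0.76998; 51 + 0.76998/60 = 51.012833
  S ⇒ negate
  Longitude: degrees = first 3 digits = 63, minutes = 3.4271; 63 + 3.4271/60 = 63.057118
  hemisphere W, so the sign is −
Point 4:
  φ: split at 2 digits → 48° and 8.95186′; 48 + 8.95186/60 = 48.149198
  hemisphere S, so the sign is −
  Longitude: degrees = first 3 digits = 172, minutes = 33.7254; 172 + 33.7254/60 = 172.562090
  E → positive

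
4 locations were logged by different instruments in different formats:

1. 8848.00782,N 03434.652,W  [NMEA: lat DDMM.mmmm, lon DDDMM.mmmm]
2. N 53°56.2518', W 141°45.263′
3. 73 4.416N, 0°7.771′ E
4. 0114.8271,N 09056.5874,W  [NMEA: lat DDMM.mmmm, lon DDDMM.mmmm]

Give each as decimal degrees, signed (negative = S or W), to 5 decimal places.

Point 1:
  Lat: split at 2 digits → 88° and 48.00782′; 88 + 48.00782/60 = 88.800130
  N ⇒ keep positive
  Longitude: split at 3 digits → 034° and 34.652′; 34 + 34.652/60 = 34.577533
  hemisphere W, so the sign is −
Point 2:
  φ: 56.2518′ = 0.937530°; total 53.937530
  N → positive
  Longitude: 45.263′ = 0.754383°; total 141.754383
  W ⇒ negate
Point 3:
  Lat: 73 + 4.416/60 = 73.073600
  N ⇒ keep positive
  Lon: 0 + 7.771/60 = 0.129517
  E ⇒ keep positive
Point 4:
  Lat: degrees = first 2 digits = 1, minutes = 14.8271; 1 + 14.8271/60 = 1.247118
  N → positive
  λ: split at 3 digits → 090° and 56.5874′; 90 + 56.5874/60 = 90.943123
  W → negative

1. 88.80013, -34.57753
2. 53.93753, -141.75438
3. 73.07360, 0.12952
4. 1.24712, -90.94312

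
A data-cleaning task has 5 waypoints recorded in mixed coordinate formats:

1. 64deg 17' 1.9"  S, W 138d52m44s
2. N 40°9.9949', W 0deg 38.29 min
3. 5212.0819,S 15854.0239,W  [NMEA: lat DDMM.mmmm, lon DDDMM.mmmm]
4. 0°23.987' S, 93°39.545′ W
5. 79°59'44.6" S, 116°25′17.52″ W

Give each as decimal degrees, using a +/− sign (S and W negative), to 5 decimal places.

Point 1:
  φ: 64° + 17/60 + 1.9/3600 = 64 + 0.283333 + 0.000528 = 64.283861
  hemisphere S, so the sign is −
  Lon: 138 + 52/60 + 44/3600 = 138.878889
  hemisphere W, so the sign is −
Point 2:
  φ: 9.9949′ = 0.166582°; total 40.166582
  N ⇒ keep positive
  Longitude: 38.29′ = 0.638167°; total 0.638167
  W ⇒ negate
Point 3:
  Lat: degrees = first 2 digits = 52, minutes = 12.0819; 52 + 12.0819/60 = 52.201365
  S → negative
  λ: split at 3 digits → 158° and 54.0239′; 158 + 54.0239/60 = 158.900398
  W → negative
Point 4:
  Lat: 0 + 23.987/60 = 0.399783
  S ⇒ negate
  Lon: 39.545′ = 0.659083°; total 93.659083
  W ⇒ negate
Point 5:
  φ: 79 + 59/60 + 44.6/3600 = 79.995722
  hemisphere S, so the sign is −
  λ: 116 + 25/60 + 17.52/3600 = 116.421533
  W → negative

1. -64.28386, -138.87889
2. 40.16658, -0.63817
3. -52.20137, -158.90040
4. -0.39978, -93.65908
5. -79.99572, -116.42153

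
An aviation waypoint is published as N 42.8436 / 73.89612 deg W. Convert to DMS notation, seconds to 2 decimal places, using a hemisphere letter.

Latitude: 0.843600° → 50.61600′; 0.61600 × 60 = 36.9600″
Longitude: 0.896120° → 53.76720′; 0.76720 × 60 = 46.0320″

42°50′36.96″ N, 73°53′46.03″ W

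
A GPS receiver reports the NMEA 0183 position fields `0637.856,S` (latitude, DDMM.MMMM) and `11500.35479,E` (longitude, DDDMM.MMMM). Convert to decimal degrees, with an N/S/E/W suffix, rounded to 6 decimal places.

Lat: split at 2 digits → 06° and 37.856′; 6 + 37.856/60 = 6.6309333
Longitude: split at 3 digits → 115° and 0.35479′; 115 + 0.35479/60 = 115.0059132

6.630933° S, 115.005913° E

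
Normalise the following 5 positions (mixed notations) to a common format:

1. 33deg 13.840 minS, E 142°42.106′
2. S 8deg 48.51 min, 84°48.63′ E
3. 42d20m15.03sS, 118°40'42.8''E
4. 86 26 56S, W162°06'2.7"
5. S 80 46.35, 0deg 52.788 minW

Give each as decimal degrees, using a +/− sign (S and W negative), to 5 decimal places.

1. -33.23067, 142.70177
2. -8.80850, 84.81050
3. -42.33751, 118.67856
4. -86.44889, -162.10075
5. -80.77250, -0.87980

Point 1:
  Latitude: 13.84′ = 0.230667°; total 33.230667
  hemisphere S, so the sign is −
  Lon: 42.106′ = 0.701767°; total 142.701767
  E → positive
Point 2:
  Lat: 48.51′ = 0.808500°; total 8.808500
  hemisphere S, so the sign is −
  Lon: 48.63′ = 0.810500°; total 84.810500
  E → positive
Point 3:
  Latitude: 42° + 20/60 + 15.03/3600 = 42 + 0.333333 + 0.004175 = 42.337508
  hemisphere S, so the sign is −
  Lon: 118° + 40/60 + 42.8/3600 = 118 + 0.666667 + 0.011889 = 118.678556
  E → positive
Point 4:
  φ: 86° + 26/60 + 56/3600 = 86 + 0.433333 + 0.015556 = 86.448889
  hemisphere S, so the sign is −
  λ: 162 + 6/60 + 2.7/3600 = 162.100750
  W ⇒ negate
Point 5:
  Lat: 80 + 46.35/60 = 80.772500
  S ⇒ negate
  Lon: 0 + 52.788/60 = 0.879800
  W ⇒ negate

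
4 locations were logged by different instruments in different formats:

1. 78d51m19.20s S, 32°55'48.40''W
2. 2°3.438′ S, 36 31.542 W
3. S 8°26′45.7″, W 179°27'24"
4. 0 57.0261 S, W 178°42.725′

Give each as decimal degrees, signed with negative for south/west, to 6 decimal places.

Point 1:
  Lat: 78 + 51/60 + 19.2/3600 = 78.8553333
  hemisphere S, so the sign is −
  λ: 32 + 55/60 + 48.4/3600 = 32.9301111
  W → negative
Point 2:
  Latitude: 3.438′ = 0.057300°; total 2.0573000
  S → negative
  λ: 31.542′ = 0.525700°; total 36.5257000
  W ⇒ negate
Point 3:
  Latitude: 8 + 26/60 + 45.7/3600 = 8.4460278
  S → negative
  Longitude: 179 + 27/60 + 24/3600 = 179.4566667
  W → negative
Point 4:
  Latitude: 57.0261′ = 0.950435°; total 0.9504350
  hemisphere S, so the sign is −
  Lon: 42.725′ = 0.712083°; total 178.7120833
  W → negative

1. -78.855333, -32.930111
2. -2.057300, -36.525700
3. -8.446028, -179.456667
4. -0.950435, -178.712083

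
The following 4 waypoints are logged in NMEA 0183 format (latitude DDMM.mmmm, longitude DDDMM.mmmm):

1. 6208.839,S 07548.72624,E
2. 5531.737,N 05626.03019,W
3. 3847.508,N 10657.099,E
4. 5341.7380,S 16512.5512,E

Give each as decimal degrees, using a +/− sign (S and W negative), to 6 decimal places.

1. -62.147317, 75.812104
2. 55.528950, -56.433837
3. 38.791800, 106.951650
4. -53.695633, 165.209187

Point 1:
  Latitude: degrees = first 2 digits = 62, minutes = 8.839; 62 + 8.839/60 = 62.1473167
  S → negative
  Lon: degrees = first 3 digits = 75, minutes = 48.72624; 75 + 48.72624/60 = 75.8121040
  E → positive
Point 2:
  Lat: split at 2 digits → 55° and 31.737′; 55 + 31.737/60 = 55.5289500
  N ⇒ keep positive
  Lon: split at 3 digits → 056° and 26.03019′; 56 + 26.03019/60 = 56.4338365
  W → negative
Point 3:
  Lat: split at 2 digits → 38° and 47.508′; 38 + 47.508/60 = 38.7918000
  N → positive
  λ: split at 3 digits → 106° and 57.099′; 106 + 57.099/60 = 106.9516500
  E → positive
Point 4:
  Latitude: degrees = first 2 digits = 53, minutes = 41.738; 53 + 41.738/60 = 53.6956333
  hemisphere S, so the sign is −
  Lon: degrees = first 3 digits = 165, minutes = 12.5512; 165 + 12.5512/60 = 165.2091867
  E → positive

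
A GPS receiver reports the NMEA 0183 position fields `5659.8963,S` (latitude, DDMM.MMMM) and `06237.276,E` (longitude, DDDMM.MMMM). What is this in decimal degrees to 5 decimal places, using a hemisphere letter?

56.99827° S, 62.62127° E

Latitude: degrees = first 2 digits = 56, minutes = 59.8963; 56 + 59.8963/60 = 56.998272
λ: degrees = first 3 digits = 62, minutes = 37.276; 62 + 37.276/60 = 62.621267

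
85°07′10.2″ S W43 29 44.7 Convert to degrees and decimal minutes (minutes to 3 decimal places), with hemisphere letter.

Latitude: 7 + 10.2/60 = 7.17000′
Lon: 29 + 44.7/60 = 29.74500′

85° 7.170′ S, 43° 29.745′ W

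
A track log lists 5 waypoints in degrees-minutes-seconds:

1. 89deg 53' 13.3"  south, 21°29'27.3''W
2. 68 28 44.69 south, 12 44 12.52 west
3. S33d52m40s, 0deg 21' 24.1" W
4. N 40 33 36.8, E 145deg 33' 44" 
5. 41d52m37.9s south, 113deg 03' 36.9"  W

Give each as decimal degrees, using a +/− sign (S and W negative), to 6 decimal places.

Point 1:
  Lat: 89° + 53/60 + 13.3/3600 = 89 + 0.883333 + 0.003694 = 89.8870278
  hemisphere S, so the sign is −
  Lon: 21 + 29/60 + 27.3/3600 = 21.4909167
  W ⇒ negate
Point 2:
  Lat: 68° + 28/60 + 44.69/3600 = 68 + 0.466667 + 0.012414 = 68.4790806
  S → negative
  Lon: 12 + 44/60 + 12.52/3600 = 12.7368111
  W → negative
Point 3:
  φ: 33 + 52/60 + 40/3600 = 33.8777778
  hemisphere S, so the sign is −
  λ: 0° + 21/60 + 24.1/3600 = 0 + 0.350000 + 0.006694 = 0.3566944
  W → negative
Point 4:
  Lat: 40° + 33/60 + 36.8/3600 = 40 + 0.550000 + 0.010222 = 40.5602222
  N → positive
  Longitude: 145 + 33/60 + 44/3600 = 145.5622222
  E → positive
Point 5:
  Latitude: 52′ + 37.9″ = 52.63167′; 41 + 52.63167/60 = 41.8771944
  hemisphere S, so the sign is −
  λ: 113° + 3/60 + 36.9/3600 = 113 + 0.050000 + 0.010250 = 113.0602500
  W ⇒ negate

1. -89.887028, -21.490917
2. -68.479081, -12.736811
3. -33.877778, -0.356694
4. 40.560222, 145.562222
5. -41.877194, -113.060250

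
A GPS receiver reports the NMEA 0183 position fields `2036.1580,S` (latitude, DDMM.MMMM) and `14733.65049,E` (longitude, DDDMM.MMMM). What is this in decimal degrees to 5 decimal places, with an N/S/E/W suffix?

φ: degrees = first 2 digits = 20, minutes = 36.158; 20 + 36.158/60 = 20.602633
λ: degrees = first 3 digits = 147, minutes = 33.65049; 147 + 33.65049/60 = 147.560842

20.60263° S, 147.56084° E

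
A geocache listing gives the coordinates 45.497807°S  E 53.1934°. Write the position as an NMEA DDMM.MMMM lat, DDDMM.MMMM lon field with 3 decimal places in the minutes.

4529.868,S / 05311.604,E

φ: minutes = (45.497807 − 45) × 60 = 29.86842
λ: minutes = (53.193400 − 53) × 60 = 11.60400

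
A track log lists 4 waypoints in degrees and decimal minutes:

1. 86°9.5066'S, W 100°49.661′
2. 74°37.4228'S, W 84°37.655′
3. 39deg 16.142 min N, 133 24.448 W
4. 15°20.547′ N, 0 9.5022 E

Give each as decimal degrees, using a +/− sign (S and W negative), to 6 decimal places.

Point 1:
  φ: 9.5066′ = 0.158443°; total 86.1584433
  hemisphere S, so the sign is −
  λ: 49.661′ = 0.827683°; total 100.8276833
  W ⇒ negate
Point 2:
  Latitude: 37.4228′ = 0.623713°; total 74.6237133
  S ⇒ negate
  Lon: 37.655′ = 0.627583°; total 84.6275833
  W → negative
Point 3:
  Lat: 16.142′ = 0.269033°; total 39.2690333
  N ⇒ keep positive
  Longitude: 24.448′ = 0.407467°; total 133.4074667
  W ⇒ negate
Point 4:
  φ: 15 + 20.547/60 = 15.3424500
  N ⇒ keep positive
  λ: 9.5022′ = 0.158370°; total 0.1583700
  E → positive

1. -86.158443, -100.827683
2. -74.623713, -84.627583
3. 39.269033, -133.407467
4. 15.342450, 0.158370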